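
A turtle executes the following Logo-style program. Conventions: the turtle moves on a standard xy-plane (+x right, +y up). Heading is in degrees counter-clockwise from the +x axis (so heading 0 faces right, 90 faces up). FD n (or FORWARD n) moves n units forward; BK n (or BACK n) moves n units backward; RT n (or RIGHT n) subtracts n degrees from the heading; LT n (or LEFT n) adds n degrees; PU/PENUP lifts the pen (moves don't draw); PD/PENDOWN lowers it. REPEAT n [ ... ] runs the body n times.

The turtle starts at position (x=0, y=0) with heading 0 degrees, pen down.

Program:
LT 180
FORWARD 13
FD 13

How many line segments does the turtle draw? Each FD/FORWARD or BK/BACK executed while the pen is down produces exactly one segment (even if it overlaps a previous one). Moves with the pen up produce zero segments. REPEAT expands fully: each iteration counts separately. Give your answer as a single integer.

Executing turtle program step by step:
Start: pos=(0,0), heading=0, pen down
LT 180: heading 0 -> 180
FD 13: (0,0) -> (-13,0) [heading=180, draw]
FD 13: (-13,0) -> (-26,0) [heading=180, draw]
Final: pos=(-26,0), heading=180, 2 segment(s) drawn
Segments drawn: 2

Answer: 2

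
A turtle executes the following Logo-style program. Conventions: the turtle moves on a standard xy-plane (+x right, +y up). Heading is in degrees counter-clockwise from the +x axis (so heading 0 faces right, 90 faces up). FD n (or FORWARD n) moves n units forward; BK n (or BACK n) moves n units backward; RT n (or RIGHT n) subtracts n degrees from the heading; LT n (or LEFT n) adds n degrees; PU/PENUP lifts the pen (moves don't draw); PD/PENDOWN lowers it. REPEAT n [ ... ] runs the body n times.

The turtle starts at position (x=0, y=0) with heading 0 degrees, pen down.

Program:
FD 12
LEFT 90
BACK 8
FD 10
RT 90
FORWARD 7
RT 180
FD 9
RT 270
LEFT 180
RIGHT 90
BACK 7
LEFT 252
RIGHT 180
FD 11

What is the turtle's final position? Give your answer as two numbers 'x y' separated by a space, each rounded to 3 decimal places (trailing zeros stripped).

Executing turtle program step by step:
Start: pos=(0,0), heading=0, pen down
FD 12: (0,0) -> (12,0) [heading=0, draw]
LT 90: heading 0 -> 90
BK 8: (12,0) -> (12,-8) [heading=90, draw]
FD 10: (12,-8) -> (12,2) [heading=90, draw]
RT 90: heading 90 -> 0
FD 7: (12,2) -> (19,2) [heading=0, draw]
RT 180: heading 0 -> 180
FD 9: (19,2) -> (10,2) [heading=180, draw]
RT 270: heading 180 -> 270
LT 180: heading 270 -> 90
RT 90: heading 90 -> 0
BK 7: (10,2) -> (3,2) [heading=0, draw]
LT 252: heading 0 -> 252
RT 180: heading 252 -> 72
FD 11: (3,2) -> (6.399,12.462) [heading=72, draw]
Final: pos=(6.399,12.462), heading=72, 7 segment(s) drawn

Answer: 6.399 12.462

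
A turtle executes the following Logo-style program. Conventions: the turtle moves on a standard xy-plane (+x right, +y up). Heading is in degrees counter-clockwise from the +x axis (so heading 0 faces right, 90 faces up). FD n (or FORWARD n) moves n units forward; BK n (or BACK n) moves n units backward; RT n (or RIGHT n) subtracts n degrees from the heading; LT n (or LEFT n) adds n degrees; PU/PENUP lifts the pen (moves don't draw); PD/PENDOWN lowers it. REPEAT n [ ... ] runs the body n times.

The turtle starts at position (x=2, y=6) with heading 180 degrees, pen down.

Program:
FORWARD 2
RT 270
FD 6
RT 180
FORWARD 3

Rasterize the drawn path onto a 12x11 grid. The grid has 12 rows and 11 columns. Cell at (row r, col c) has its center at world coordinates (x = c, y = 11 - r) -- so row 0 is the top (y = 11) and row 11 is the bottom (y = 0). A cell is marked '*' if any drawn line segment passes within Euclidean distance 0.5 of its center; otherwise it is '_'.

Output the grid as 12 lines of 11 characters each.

Segment 0: (2,6) -> (0,6)
Segment 1: (0,6) -> (0,0)
Segment 2: (0,0) -> (-0,3)

Answer: ___________
___________
___________
___________
___________
***________
*__________
*__________
*__________
*__________
*__________
*__________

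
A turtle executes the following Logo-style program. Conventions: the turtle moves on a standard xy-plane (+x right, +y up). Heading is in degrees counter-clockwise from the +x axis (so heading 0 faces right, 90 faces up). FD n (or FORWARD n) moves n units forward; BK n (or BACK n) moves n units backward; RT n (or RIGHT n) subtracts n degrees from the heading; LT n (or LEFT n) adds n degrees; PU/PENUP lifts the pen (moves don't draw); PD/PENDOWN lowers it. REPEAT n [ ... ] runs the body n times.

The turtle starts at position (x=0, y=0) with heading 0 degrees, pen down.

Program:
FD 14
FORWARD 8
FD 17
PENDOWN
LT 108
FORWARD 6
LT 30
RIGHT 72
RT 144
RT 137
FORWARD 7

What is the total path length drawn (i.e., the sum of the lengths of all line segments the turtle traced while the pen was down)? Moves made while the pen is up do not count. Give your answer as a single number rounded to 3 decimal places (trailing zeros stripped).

Answer: 52

Derivation:
Executing turtle program step by step:
Start: pos=(0,0), heading=0, pen down
FD 14: (0,0) -> (14,0) [heading=0, draw]
FD 8: (14,0) -> (22,0) [heading=0, draw]
FD 17: (22,0) -> (39,0) [heading=0, draw]
PD: pen down
LT 108: heading 0 -> 108
FD 6: (39,0) -> (37.146,5.706) [heading=108, draw]
LT 30: heading 108 -> 138
RT 72: heading 138 -> 66
RT 144: heading 66 -> 282
RT 137: heading 282 -> 145
FD 7: (37.146,5.706) -> (31.412,9.721) [heading=145, draw]
Final: pos=(31.412,9.721), heading=145, 5 segment(s) drawn

Segment lengths:
  seg 1: (0,0) -> (14,0), length = 14
  seg 2: (14,0) -> (22,0), length = 8
  seg 3: (22,0) -> (39,0), length = 17
  seg 4: (39,0) -> (37.146,5.706), length = 6
  seg 5: (37.146,5.706) -> (31.412,9.721), length = 7
Total = 52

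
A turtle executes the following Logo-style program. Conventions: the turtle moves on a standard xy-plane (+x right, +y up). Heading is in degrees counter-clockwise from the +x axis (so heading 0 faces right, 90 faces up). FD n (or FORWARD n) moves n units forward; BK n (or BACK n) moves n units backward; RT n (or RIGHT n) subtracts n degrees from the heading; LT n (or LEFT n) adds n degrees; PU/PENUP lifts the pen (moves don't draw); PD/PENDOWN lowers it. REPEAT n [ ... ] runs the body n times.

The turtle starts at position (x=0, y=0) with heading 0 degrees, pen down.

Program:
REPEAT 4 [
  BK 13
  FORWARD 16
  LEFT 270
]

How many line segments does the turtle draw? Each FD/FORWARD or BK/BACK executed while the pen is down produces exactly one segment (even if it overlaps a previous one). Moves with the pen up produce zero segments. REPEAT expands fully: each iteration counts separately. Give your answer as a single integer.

Executing turtle program step by step:
Start: pos=(0,0), heading=0, pen down
REPEAT 4 [
  -- iteration 1/4 --
  BK 13: (0,0) -> (-13,0) [heading=0, draw]
  FD 16: (-13,0) -> (3,0) [heading=0, draw]
  LT 270: heading 0 -> 270
  -- iteration 2/4 --
  BK 13: (3,0) -> (3,13) [heading=270, draw]
  FD 16: (3,13) -> (3,-3) [heading=270, draw]
  LT 270: heading 270 -> 180
  -- iteration 3/4 --
  BK 13: (3,-3) -> (16,-3) [heading=180, draw]
  FD 16: (16,-3) -> (0,-3) [heading=180, draw]
  LT 270: heading 180 -> 90
  -- iteration 4/4 --
  BK 13: (0,-3) -> (0,-16) [heading=90, draw]
  FD 16: (0,-16) -> (0,0) [heading=90, draw]
  LT 270: heading 90 -> 0
]
Final: pos=(0,0), heading=0, 8 segment(s) drawn
Segments drawn: 8

Answer: 8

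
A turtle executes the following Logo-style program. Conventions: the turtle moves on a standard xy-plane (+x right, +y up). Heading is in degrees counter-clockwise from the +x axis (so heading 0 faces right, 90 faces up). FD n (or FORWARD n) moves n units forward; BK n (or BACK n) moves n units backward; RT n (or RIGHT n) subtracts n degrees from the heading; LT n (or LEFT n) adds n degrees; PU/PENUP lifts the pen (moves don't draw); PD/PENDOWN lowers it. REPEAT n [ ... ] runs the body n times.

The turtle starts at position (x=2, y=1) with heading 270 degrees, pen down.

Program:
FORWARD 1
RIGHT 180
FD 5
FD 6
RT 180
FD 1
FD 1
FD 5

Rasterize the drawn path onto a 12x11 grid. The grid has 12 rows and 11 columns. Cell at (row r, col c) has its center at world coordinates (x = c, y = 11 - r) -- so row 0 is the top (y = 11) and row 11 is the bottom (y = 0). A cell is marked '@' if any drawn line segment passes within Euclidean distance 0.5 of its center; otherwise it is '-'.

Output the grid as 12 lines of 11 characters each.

Answer: --@--------
--@--------
--@--------
--@--------
--@--------
--@--------
--@--------
--@--------
--@--------
--@--------
--@--------
--@--------

Derivation:
Segment 0: (2,1) -> (2,0)
Segment 1: (2,0) -> (2,5)
Segment 2: (2,5) -> (2,11)
Segment 3: (2,11) -> (2,10)
Segment 4: (2,10) -> (2,9)
Segment 5: (2,9) -> (2,4)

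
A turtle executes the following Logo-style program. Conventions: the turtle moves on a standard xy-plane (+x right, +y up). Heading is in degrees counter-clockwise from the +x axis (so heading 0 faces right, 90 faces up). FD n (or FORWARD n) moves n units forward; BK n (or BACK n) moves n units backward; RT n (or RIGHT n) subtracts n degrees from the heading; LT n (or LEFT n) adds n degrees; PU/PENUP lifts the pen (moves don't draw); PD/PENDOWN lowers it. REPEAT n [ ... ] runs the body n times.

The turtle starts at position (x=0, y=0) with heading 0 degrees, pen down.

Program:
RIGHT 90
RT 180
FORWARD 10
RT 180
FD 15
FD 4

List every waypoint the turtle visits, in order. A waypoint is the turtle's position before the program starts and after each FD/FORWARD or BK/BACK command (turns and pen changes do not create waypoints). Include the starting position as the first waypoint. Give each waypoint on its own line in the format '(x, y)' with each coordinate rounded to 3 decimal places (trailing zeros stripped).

Executing turtle program step by step:
Start: pos=(0,0), heading=0, pen down
RT 90: heading 0 -> 270
RT 180: heading 270 -> 90
FD 10: (0,0) -> (0,10) [heading=90, draw]
RT 180: heading 90 -> 270
FD 15: (0,10) -> (0,-5) [heading=270, draw]
FD 4: (0,-5) -> (0,-9) [heading=270, draw]
Final: pos=(0,-9), heading=270, 3 segment(s) drawn
Waypoints (4 total):
(0, 0)
(0, 10)
(0, -5)
(0, -9)

Answer: (0, 0)
(0, 10)
(0, -5)
(0, -9)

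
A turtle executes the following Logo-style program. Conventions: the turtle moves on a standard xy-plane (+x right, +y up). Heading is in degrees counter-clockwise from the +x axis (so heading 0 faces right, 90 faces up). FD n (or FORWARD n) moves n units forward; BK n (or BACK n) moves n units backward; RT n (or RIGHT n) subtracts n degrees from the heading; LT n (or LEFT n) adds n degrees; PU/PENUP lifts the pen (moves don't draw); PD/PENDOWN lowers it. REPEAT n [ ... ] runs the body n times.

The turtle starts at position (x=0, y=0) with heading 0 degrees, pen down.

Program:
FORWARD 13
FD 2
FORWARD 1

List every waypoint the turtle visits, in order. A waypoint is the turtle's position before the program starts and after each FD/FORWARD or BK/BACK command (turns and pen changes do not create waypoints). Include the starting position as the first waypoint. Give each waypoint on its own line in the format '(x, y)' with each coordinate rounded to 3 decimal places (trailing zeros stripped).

Executing turtle program step by step:
Start: pos=(0,0), heading=0, pen down
FD 13: (0,0) -> (13,0) [heading=0, draw]
FD 2: (13,0) -> (15,0) [heading=0, draw]
FD 1: (15,0) -> (16,0) [heading=0, draw]
Final: pos=(16,0), heading=0, 3 segment(s) drawn
Waypoints (4 total):
(0, 0)
(13, 0)
(15, 0)
(16, 0)

Answer: (0, 0)
(13, 0)
(15, 0)
(16, 0)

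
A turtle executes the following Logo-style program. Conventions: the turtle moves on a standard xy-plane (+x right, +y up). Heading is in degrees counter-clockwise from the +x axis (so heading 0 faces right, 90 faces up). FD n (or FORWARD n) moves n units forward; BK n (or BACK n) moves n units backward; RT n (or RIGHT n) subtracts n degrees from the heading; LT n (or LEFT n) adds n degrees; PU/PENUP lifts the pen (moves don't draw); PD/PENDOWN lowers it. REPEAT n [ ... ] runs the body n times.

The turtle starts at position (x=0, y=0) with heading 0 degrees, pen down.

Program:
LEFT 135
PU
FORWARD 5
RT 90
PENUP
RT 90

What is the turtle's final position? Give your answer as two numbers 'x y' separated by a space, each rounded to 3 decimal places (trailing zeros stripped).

Answer: -3.536 3.536

Derivation:
Executing turtle program step by step:
Start: pos=(0,0), heading=0, pen down
LT 135: heading 0 -> 135
PU: pen up
FD 5: (0,0) -> (-3.536,3.536) [heading=135, move]
RT 90: heading 135 -> 45
PU: pen up
RT 90: heading 45 -> 315
Final: pos=(-3.536,3.536), heading=315, 0 segment(s) drawn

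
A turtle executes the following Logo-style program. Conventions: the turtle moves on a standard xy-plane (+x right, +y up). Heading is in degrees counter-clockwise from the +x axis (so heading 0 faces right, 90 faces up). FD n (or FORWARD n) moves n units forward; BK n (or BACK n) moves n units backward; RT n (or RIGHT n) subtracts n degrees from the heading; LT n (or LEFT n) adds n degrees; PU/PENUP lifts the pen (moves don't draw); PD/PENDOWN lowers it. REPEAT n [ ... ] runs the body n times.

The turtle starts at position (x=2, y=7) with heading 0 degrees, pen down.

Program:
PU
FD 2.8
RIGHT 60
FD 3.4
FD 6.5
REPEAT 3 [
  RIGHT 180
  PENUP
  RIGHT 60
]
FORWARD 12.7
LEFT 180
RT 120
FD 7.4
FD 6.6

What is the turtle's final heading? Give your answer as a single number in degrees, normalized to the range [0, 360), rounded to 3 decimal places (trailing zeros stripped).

Answer: 0

Derivation:
Executing turtle program step by step:
Start: pos=(2,7), heading=0, pen down
PU: pen up
FD 2.8: (2,7) -> (4.8,7) [heading=0, move]
RT 60: heading 0 -> 300
FD 3.4: (4.8,7) -> (6.5,4.056) [heading=300, move]
FD 6.5: (6.5,4.056) -> (9.75,-1.574) [heading=300, move]
REPEAT 3 [
  -- iteration 1/3 --
  RT 180: heading 300 -> 120
  PU: pen up
  RT 60: heading 120 -> 60
  -- iteration 2/3 --
  RT 180: heading 60 -> 240
  PU: pen up
  RT 60: heading 240 -> 180
  -- iteration 3/3 --
  RT 180: heading 180 -> 0
  PU: pen up
  RT 60: heading 0 -> 300
]
FD 12.7: (9.75,-1.574) -> (16.1,-12.572) [heading=300, move]
LT 180: heading 300 -> 120
RT 120: heading 120 -> 0
FD 7.4: (16.1,-12.572) -> (23.5,-12.572) [heading=0, move]
FD 6.6: (23.5,-12.572) -> (30.1,-12.572) [heading=0, move]
Final: pos=(30.1,-12.572), heading=0, 0 segment(s) drawn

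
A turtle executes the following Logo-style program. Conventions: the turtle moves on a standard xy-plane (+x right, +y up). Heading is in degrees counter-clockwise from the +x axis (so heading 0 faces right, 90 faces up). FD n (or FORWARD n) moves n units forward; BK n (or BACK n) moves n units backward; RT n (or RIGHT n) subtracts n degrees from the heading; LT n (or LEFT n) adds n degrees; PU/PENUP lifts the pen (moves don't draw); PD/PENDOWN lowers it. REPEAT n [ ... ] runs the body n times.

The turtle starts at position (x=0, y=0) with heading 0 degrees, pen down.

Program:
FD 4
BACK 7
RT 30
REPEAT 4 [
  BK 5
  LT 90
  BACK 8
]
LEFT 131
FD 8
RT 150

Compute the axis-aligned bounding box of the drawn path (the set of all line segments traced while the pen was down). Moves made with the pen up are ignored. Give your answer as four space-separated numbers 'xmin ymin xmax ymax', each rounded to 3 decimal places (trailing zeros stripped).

Answer: -13.83 -15.258 4 7.853

Derivation:
Executing turtle program step by step:
Start: pos=(0,0), heading=0, pen down
FD 4: (0,0) -> (4,0) [heading=0, draw]
BK 7: (4,0) -> (-3,0) [heading=0, draw]
RT 30: heading 0 -> 330
REPEAT 4 [
  -- iteration 1/4 --
  BK 5: (-3,0) -> (-7.33,2.5) [heading=330, draw]
  LT 90: heading 330 -> 60
  BK 8: (-7.33,2.5) -> (-11.33,-4.428) [heading=60, draw]
  -- iteration 2/4 --
  BK 5: (-11.33,-4.428) -> (-13.83,-8.758) [heading=60, draw]
  LT 90: heading 60 -> 150
  BK 8: (-13.83,-8.758) -> (-6.902,-12.758) [heading=150, draw]
  -- iteration 3/4 --
  BK 5: (-6.902,-12.758) -> (-2.572,-15.258) [heading=150, draw]
  LT 90: heading 150 -> 240
  BK 8: (-2.572,-15.258) -> (1.428,-8.33) [heading=240, draw]
  -- iteration 4/4 --
  BK 5: (1.428,-8.33) -> (3.928,-4) [heading=240, draw]
  LT 90: heading 240 -> 330
  BK 8: (3.928,-4) -> (-3,0) [heading=330, draw]
]
LT 131: heading 330 -> 101
FD 8: (-3,0) -> (-4.526,7.853) [heading=101, draw]
RT 150: heading 101 -> 311
Final: pos=(-4.526,7.853), heading=311, 11 segment(s) drawn

Segment endpoints: x in {-13.83, -11.33, -7.33, -6.902, -4.526, -3, -3, -2.572, 0, 1.428, 3.928, 4}, y in {-15.258, -12.758, -8.758, -8.33, -4.428, -4, 0, 0, 2.5, 7.853}
xmin=-13.83, ymin=-15.258, xmax=4, ymax=7.853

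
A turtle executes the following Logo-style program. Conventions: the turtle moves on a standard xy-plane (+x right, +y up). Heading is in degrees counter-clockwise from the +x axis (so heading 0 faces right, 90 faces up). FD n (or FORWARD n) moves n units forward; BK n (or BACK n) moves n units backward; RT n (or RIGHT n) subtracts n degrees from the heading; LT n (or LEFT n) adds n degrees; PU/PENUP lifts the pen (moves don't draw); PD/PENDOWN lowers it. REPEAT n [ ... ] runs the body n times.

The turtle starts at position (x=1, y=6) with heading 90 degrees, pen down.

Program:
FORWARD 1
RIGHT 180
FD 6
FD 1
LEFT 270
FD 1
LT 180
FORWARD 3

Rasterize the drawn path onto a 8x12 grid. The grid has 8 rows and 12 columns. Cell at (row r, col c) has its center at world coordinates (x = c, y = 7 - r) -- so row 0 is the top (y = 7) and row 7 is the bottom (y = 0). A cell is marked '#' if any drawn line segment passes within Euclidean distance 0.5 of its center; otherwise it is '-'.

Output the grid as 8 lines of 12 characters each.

Segment 0: (1,6) -> (1,7)
Segment 1: (1,7) -> (1,1)
Segment 2: (1,1) -> (1,0)
Segment 3: (1,0) -> (0,0)
Segment 4: (0,0) -> (3,-0)

Answer: -#----------
-#----------
-#----------
-#----------
-#----------
-#----------
-#----------
####--------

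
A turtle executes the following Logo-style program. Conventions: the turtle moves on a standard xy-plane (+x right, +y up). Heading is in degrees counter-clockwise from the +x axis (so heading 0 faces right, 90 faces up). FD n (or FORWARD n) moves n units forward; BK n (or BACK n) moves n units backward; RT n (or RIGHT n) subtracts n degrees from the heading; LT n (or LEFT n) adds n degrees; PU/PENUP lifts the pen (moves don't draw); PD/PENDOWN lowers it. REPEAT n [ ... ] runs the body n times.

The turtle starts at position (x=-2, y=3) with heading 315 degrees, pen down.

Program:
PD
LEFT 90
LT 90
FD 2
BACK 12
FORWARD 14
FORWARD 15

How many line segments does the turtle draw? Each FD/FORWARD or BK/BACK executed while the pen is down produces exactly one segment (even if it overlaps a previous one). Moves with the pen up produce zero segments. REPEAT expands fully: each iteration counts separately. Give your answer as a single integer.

Executing turtle program step by step:
Start: pos=(-2,3), heading=315, pen down
PD: pen down
LT 90: heading 315 -> 45
LT 90: heading 45 -> 135
FD 2: (-2,3) -> (-3.414,4.414) [heading=135, draw]
BK 12: (-3.414,4.414) -> (5.071,-4.071) [heading=135, draw]
FD 14: (5.071,-4.071) -> (-4.828,5.828) [heading=135, draw]
FD 15: (-4.828,5.828) -> (-15.435,16.435) [heading=135, draw]
Final: pos=(-15.435,16.435), heading=135, 4 segment(s) drawn
Segments drawn: 4

Answer: 4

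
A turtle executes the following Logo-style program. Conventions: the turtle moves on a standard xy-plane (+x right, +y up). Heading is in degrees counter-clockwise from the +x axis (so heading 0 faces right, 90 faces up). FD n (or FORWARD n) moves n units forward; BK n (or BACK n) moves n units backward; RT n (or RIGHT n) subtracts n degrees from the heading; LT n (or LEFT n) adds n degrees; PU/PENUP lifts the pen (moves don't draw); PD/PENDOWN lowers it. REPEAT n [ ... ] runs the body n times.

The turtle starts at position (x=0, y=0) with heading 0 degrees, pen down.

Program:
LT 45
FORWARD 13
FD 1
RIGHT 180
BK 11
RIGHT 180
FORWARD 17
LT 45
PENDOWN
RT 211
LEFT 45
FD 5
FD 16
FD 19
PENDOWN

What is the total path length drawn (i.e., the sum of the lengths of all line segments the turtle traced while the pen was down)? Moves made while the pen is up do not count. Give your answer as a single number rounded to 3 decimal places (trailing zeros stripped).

Executing turtle program step by step:
Start: pos=(0,0), heading=0, pen down
LT 45: heading 0 -> 45
FD 13: (0,0) -> (9.192,9.192) [heading=45, draw]
FD 1: (9.192,9.192) -> (9.899,9.899) [heading=45, draw]
RT 180: heading 45 -> 225
BK 11: (9.899,9.899) -> (17.678,17.678) [heading=225, draw]
RT 180: heading 225 -> 45
FD 17: (17.678,17.678) -> (29.698,29.698) [heading=45, draw]
LT 45: heading 45 -> 90
PD: pen down
RT 211: heading 90 -> 239
LT 45: heading 239 -> 284
FD 5: (29.698,29.698) -> (30.908,24.847) [heading=284, draw]
FD 16: (30.908,24.847) -> (34.779,9.322) [heading=284, draw]
FD 19: (34.779,9.322) -> (39.375,-9.113) [heading=284, draw]
PD: pen down
Final: pos=(39.375,-9.113), heading=284, 7 segment(s) drawn

Segment lengths:
  seg 1: (0,0) -> (9.192,9.192), length = 13
  seg 2: (9.192,9.192) -> (9.899,9.899), length = 1
  seg 3: (9.899,9.899) -> (17.678,17.678), length = 11
  seg 4: (17.678,17.678) -> (29.698,29.698), length = 17
  seg 5: (29.698,29.698) -> (30.908,24.847), length = 5
  seg 6: (30.908,24.847) -> (34.779,9.322), length = 16
  seg 7: (34.779,9.322) -> (39.375,-9.113), length = 19
Total = 82

Answer: 82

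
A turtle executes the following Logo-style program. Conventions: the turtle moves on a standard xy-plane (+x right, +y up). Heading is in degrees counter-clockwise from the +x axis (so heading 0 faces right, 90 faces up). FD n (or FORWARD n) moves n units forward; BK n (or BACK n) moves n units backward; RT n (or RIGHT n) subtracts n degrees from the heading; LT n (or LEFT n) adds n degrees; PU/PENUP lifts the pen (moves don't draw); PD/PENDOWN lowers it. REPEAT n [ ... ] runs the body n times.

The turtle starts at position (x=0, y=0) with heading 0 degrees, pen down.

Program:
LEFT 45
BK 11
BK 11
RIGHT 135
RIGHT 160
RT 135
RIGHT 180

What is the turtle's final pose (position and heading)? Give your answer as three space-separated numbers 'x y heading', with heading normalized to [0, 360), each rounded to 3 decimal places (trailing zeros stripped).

Answer: -15.556 -15.556 155

Derivation:
Executing turtle program step by step:
Start: pos=(0,0), heading=0, pen down
LT 45: heading 0 -> 45
BK 11: (0,0) -> (-7.778,-7.778) [heading=45, draw]
BK 11: (-7.778,-7.778) -> (-15.556,-15.556) [heading=45, draw]
RT 135: heading 45 -> 270
RT 160: heading 270 -> 110
RT 135: heading 110 -> 335
RT 180: heading 335 -> 155
Final: pos=(-15.556,-15.556), heading=155, 2 segment(s) drawn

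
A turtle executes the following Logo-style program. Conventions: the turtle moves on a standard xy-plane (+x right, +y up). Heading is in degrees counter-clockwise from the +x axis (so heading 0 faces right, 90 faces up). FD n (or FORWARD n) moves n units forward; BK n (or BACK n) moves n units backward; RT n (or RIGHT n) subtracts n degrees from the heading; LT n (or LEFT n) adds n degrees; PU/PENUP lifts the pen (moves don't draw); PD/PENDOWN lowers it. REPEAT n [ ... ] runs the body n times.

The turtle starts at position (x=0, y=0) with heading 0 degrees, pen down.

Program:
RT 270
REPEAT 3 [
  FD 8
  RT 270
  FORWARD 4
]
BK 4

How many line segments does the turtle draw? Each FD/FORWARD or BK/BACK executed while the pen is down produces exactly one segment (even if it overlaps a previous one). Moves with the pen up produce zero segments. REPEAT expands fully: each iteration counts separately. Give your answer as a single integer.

Answer: 7

Derivation:
Executing turtle program step by step:
Start: pos=(0,0), heading=0, pen down
RT 270: heading 0 -> 90
REPEAT 3 [
  -- iteration 1/3 --
  FD 8: (0,0) -> (0,8) [heading=90, draw]
  RT 270: heading 90 -> 180
  FD 4: (0,8) -> (-4,8) [heading=180, draw]
  -- iteration 2/3 --
  FD 8: (-4,8) -> (-12,8) [heading=180, draw]
  RT 270: heading 180 -> 270
  FD 4: (-12,8) -> (-12,4) [heading=270, draw]
  -- iteration 3/3 --
  FD 8: (-12,4) -> (-12,-4) [heading=270, draw]
  RT 270: heading 270 -> 0
  FD 4: (-12,-4) -> (-8,-4) [heading=0, draw]
]
BK 4: (-8,-4) -> (-12,-4) [heading=0, draw]
Final: pos=(-12,-4), heading=0, 7 segment(s) drawn
Segments drawn: 7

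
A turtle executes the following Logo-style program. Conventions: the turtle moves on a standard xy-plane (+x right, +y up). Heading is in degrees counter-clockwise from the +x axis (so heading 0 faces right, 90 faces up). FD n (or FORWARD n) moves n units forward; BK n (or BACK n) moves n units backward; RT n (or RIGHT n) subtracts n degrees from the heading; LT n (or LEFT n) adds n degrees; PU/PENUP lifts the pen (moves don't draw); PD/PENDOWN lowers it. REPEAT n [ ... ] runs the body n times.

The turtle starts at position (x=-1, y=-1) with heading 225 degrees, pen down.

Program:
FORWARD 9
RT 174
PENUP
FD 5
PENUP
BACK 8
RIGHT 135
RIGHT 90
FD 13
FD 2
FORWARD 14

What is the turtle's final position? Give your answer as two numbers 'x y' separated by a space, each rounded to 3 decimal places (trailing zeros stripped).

Executing turtle program step by step:
Start: pos=(-1,-1), heading=225, pen down
FD 9: (-1,-1) -> (-7.364,-7.364) [heading=225, draw]
RT 174: heading 225 -> 51
PU: pen up
FD 5: (-7.364,-7.364) -> (-4.217,-3.478) [heading=51, move]
PU: pen up
BK 8: (-4.217,-3.478) -> (-9.252,-9.695) [heading=51, move]
RT 135: heading 51 -> 276
RT 90: heading 276 -> 186
FD 13: (-9.252,-9.695) -> (-22.181,-11.054) [heading=186, move]
FD 2: (-22.181,-11.054) -> (-24.17,-11.263) [heading=186, move]
FD 14: (-24.17,-11.263) -> (-38.093,-12.727) [heading=186, move]
Final: pos=(-38.093,-12.727), heading=186, 1 segment(s) drawn

Answer: -38.093 -12.727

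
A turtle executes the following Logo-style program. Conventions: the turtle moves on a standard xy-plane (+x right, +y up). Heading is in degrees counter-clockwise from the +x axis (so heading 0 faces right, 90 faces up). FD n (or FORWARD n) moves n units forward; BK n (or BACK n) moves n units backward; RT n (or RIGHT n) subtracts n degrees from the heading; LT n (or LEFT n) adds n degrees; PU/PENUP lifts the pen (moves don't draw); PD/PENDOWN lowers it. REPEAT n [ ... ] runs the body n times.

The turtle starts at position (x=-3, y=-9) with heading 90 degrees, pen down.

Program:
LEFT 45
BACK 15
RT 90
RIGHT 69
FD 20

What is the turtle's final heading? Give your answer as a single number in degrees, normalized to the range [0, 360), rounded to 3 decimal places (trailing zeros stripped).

Executing turtle program step by step:
Start: pos=(-3,-9), heading=90, pen down
LT 45: heading 90 -> 135
BK 15: (-3,-9) -> (7.607,-19.607) [heading=135, draw]
RT 90: heading 135 -> 45
RT 69: heading 45 -> 336
FD 20: (7.607,-19.607) -> (25.878,-27.741) [heading=336, draw]
Final: pos=(25.878,-27.741), heading=336, 2 segment(s) drawn

Answer: 336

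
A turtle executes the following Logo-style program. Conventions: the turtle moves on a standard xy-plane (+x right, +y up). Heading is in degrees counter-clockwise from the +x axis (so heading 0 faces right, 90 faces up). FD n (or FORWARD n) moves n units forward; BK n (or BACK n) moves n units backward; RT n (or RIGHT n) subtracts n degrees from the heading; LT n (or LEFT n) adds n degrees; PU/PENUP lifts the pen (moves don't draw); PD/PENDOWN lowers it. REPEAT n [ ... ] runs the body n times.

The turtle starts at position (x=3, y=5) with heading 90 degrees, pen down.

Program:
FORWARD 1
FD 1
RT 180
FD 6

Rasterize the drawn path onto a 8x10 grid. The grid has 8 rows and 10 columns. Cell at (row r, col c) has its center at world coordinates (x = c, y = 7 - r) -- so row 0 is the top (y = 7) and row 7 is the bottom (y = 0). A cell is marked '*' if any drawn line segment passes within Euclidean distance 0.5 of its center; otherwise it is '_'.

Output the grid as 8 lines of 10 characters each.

Answer: ___*______
___*______
___*______
___*______
___*______
___*______
___*______
__________

Derivation:
Segment 0: (3,5) -> (3,6)
Segment 1: (3,6) -> (3,7)
Segment 2: (3,7) -> (3,1)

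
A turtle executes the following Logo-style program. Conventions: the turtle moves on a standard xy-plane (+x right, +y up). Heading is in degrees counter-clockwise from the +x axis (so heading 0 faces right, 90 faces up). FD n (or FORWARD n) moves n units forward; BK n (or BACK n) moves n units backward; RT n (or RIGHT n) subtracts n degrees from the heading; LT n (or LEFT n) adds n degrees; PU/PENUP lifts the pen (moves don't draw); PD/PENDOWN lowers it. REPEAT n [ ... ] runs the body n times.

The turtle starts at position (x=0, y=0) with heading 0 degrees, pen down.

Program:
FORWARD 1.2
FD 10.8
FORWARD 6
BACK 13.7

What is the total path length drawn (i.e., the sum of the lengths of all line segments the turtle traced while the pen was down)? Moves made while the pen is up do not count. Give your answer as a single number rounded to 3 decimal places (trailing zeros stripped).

Executing turtle program step by step:
Start: pos=(0,0), heading=0, pen down
FD 1.2: (0,0) -> (1.2,0) [heading=0, draw]
FD 10.8: (1.2,0) -> (12,0) [heading=0, draw]
FD 6: (12,0) -> (18,0) [heading=0, draw]
BK 13.7: (18,0) -> (4.3,0) [heading=0, draw]
Final: pos=(4.3,0), heading=0, 4 segment(s) drawn

Segment lengths:
  seg 1: (0,0) -> (1.2,0), length = 1.2
  seg 2: (1.2,0) -> (12,0), length = 10.8
  seg 3: (12,0) -> (18,0), length = 6
  seg 4: (18,0) -> (4.3,0), length = 13.7
Total = 31.7

Answer: 31.7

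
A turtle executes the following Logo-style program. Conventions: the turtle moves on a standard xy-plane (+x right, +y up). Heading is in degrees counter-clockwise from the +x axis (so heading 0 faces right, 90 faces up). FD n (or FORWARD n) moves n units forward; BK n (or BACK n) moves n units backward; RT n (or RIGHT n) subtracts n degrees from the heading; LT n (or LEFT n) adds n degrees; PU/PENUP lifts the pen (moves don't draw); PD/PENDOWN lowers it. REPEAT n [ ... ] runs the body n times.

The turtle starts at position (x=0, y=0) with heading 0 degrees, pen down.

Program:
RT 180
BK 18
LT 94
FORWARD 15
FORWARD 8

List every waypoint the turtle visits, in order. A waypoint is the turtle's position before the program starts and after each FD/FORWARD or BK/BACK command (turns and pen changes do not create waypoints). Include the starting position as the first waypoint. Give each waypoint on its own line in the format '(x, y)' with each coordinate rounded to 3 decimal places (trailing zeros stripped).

Answer: (0, 0)
(18, 0)
(19.046, -14.963)
(19.604, -22.944)

Derivation:
Executing turtle program step by step:
Start: pos=(0,0), heading=0, pen down
RT 180: heading 0 -> 180
BK 18: (0,0) -> (18,0) [heading=180, draw]
LT 94: heading 180 -> 274
FD 15: (18,0) -> (19.046,-14.963) [heading=274, draw]
FD 8: (19.046,-14.963) -> (19.604,-22.944) [heading=274, draw]
Final: pos=(19.604,-22.944), heading=274, 3 segment(s) drawn
Waypoints (4 total):
(0, 0)
(18, 0)
(19.046, -14.963)
(19.604, -22.944)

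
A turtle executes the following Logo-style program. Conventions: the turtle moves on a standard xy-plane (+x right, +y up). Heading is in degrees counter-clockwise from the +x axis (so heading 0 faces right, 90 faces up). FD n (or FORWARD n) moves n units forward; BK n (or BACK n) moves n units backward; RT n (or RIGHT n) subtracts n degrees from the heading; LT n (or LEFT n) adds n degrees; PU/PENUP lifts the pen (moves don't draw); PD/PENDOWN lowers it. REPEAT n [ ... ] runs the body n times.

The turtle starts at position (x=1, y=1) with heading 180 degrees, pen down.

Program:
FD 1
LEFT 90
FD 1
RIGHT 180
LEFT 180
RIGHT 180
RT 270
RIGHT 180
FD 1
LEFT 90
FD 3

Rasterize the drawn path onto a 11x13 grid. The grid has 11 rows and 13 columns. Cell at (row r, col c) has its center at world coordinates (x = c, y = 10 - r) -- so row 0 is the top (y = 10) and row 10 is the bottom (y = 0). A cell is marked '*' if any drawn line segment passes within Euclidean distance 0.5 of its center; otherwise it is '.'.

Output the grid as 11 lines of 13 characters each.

Answer: .............
.............
.............
.............
.............
.............
.............
.*...........
.*...........
**...........
**...........

Derivation:
Segment 0: (1,1) -> (0,1)
Segment 1: (0,1) -> (-0,0)
Segment 2: (-0,0) -> (1,0)
Segment 3: (1,0) -> (1,3)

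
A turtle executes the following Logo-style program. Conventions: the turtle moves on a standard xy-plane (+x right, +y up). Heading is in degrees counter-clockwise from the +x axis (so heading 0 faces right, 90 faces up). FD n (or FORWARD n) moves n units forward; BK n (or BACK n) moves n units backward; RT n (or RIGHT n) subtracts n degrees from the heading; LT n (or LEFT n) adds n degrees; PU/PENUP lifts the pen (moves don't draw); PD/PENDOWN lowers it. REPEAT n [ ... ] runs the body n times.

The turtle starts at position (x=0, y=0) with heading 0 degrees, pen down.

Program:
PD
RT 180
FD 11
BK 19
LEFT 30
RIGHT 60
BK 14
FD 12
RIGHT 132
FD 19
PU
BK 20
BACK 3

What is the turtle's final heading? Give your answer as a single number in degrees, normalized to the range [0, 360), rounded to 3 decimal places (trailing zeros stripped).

Executing turtle program step by step:
Start: pos=(0,0), heading=0, pen down
PD: pen down
RT 180: heading 0 -> 180
FD 11: (0,0) -> (-11,0) [heading=180, draw]
BK 19: (-11,0) -> (8,0) [heading=180, draw]
LT 30: heading 180 -> 210
RT 60: heading 210 -> 150
BK 14: (8,0) -> (20.124,-7) [heading=150, draw]
FD 12: (20.124,-7) -> (9.732,-1) [heading=150, draw]
RT 132: heading 150 -> 18
FD 19: (9.732,-1) -> (27.802,4.871) [heading=18, draw]
PU: pen up
BK 20: (27.802,4.871) -> (8.781,-1.309) [heading=18, move]
BK 3: (8.781,-1.309) -> (5.928,-2.236) [heading=18, move]
Final: pos=(5.928,-2.236), heading=18, 5 segment(s) drawn

Answer: 18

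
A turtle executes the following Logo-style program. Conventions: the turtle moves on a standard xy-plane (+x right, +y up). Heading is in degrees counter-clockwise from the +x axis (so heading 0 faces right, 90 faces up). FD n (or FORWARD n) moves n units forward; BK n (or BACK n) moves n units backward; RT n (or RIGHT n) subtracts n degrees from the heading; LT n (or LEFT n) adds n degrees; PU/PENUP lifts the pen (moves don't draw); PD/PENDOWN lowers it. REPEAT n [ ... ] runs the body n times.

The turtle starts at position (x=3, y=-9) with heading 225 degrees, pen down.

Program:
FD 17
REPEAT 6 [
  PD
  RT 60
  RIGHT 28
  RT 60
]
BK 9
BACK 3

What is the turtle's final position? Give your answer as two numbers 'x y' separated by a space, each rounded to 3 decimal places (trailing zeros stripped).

Answer: -15.556 -31.085

Derivation:
Executing turtle program step by step:
Start: pos=(3,-9), heading=225, pen down
FD 17: (3,-9) -> (-9.021,-21.021) [heading=225, draw]
REPEAT 6 [
  -- iteration 1/6 --
  PD: pen down
  RT 60: heading 225 -> 165
  RT 28: heading 165 -> 137
  RT 60: heading 137 -> 77
  -- iteration 2/6 --
  PD: pen down
  RT 60: heading 77 -> 17
  RT 28: heading 17 -> 349
  RT 60: heading 349 -> 289
  -- iteration 3/6 --
  PD: pen down
  RT 60: heading 289 -> 229
  RT 28: heading 229 -> 201
  RT 60: heading 201 -> 141
  -- iteration 4/6 --
  PD: pen down
  RT 60: heading 141 -> 81
  RT 28: heading 81 -> 53
  RT 60: heading 53 -> 353
  -- iteration 5/6 --
  PD: pen down
  RT 60: heading 353 -> 293
  RT 28: heading 293 -> 265
  RT 60: heading 265 -> 205
  -- iteration 6/6 --
  PD: pen down
  RT 60: heading 205 -> 145
  RT 28: heading 145 -> 117
  RT 60: heading 117 -> 57
]
BK 9: (-9.021,-21.021) -> (-13.923,-28.569) [heading=57, draw]
BK 3: (-13.923,-28.569) -> (-15.556,-31.085) [heading=57, draw]
Final: pos=(-15.556,-31.085), heading=57, 3 segment(s) drawn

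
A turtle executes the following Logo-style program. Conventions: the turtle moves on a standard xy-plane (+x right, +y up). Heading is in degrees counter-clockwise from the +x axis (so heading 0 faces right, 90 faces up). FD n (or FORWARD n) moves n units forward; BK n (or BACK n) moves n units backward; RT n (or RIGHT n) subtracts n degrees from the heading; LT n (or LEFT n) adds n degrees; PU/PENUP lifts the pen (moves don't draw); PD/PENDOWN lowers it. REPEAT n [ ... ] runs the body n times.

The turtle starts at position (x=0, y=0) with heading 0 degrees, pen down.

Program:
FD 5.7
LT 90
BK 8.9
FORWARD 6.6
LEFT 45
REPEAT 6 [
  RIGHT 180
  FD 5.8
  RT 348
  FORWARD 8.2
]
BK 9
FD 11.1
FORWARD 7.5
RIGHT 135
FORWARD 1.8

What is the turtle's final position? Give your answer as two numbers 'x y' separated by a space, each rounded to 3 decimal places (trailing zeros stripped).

Executing turtle program step by step:
Start: pos=(0,0), heading=0, pen down
FD 5.7: (0,0) -> (5.7,0) [heading=0, draw]
LT 90: heading 0 -> 90
BK 8.9: (5.7,0) -> (5.7,-8.9) [heading=90, draw]
FD 6.6: (5.7,-8.9) -> (5.7,-2.3) [heading=90, draw]
LT 45: heading 90 -> 135
REPEAT 6 [
  -- iteration 1/6 --
  RT 180: heading 135 -> 315
  FD 5.8: (5.7,-2.3) -> (9.801,-6.401) [heading=315, draw]
  RT 348: heading 315 -> 327
  FD 8.2: (9.801,-6.401) -> (16.678,-10.867) [heading=327, draw]
  -- iteration 2/6 --
  RT 180: heading 327 -> 147
  FD 5.8: (16.678,-10.867) -> (11.814,-7.708) [heading=147, draw]
  RT 348: heading 147 -> 159
  FD 8.2: (11.814,-7.708) -> (4.159,-4.77) [heading=159, draw]
  -- iteration 3/6 --
  RT 180: heading 159 -> 339
  FD 5.8: (4.159,-4.77) -> (9.573,-6.848) [heading=339, draw]
  RT 348: heading 339 -> 351
  FD 8.2: (9.573,-6.848) -> (17.672,-8.131) [heading=351, draw]
  -- iteration 4/6 --
  RT 180: heading 351 -> 171
  FD 5.8: (17.672,-8.131) -> (11.944,-7.224) [heading=171, draw]
  RT 348: heading 171 -> 183
  FD 8.2: (11.944,-7.224) -> (3.755,-7.653) [heading=183, draw]
  -- iteration 5/6 --
  RT 180: heading 183 -> 3
  FD 5.8: (3.755,-7.653) -> (9.547,-7.349) [heading=3, draw]
  RT 348: heading 3 -> 15
  FD 8.2: (9.547,-7.349) -> (17.468,-5.227) [heading=15, draw]
  -- iteration 6/6 --
  RT 180: heading 15 -> 195
  FD 5.8: (17.468,-5.227) -> (11.865,-6.728) [heading=195, draw]
  RT 348: heading 195 -> 207
  FD 8.2: (11.865,-6.728) -> (4.559,-10.451) [heading=207, draw]
]
BK 9: (4.559,-10.451) -> (12.578,-6.365) [heading=207, draw]
FD 11.1: (12.578,-6.365) -> (2.688,-11.404) [heading=207, draw]
FD 7.5: (2.688,-11.404) -> (-3.995,-14.809) [heading=207, draw]
RT 135: heading 207 -> 72
FD 1.8: (-3.995,-14.809) -> (-3.438,-13.097) [heading=72, draw]
Final: pos=(-3.438,-13.097), heading=72, 19 segment(s) drawn

Answer: -3.438 -13.097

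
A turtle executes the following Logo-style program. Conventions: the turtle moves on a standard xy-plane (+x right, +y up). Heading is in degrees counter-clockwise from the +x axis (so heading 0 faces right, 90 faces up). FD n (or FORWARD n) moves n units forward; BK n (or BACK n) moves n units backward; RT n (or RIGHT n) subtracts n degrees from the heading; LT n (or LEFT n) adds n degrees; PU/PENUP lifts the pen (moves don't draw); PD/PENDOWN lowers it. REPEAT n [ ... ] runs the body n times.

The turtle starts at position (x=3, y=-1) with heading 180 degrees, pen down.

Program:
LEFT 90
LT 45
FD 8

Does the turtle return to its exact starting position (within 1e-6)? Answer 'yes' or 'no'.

Answer: no

Derivation:
Executing turtle program step by step:
Start: pos=(3,-1), heading=180, pen down
LT 90: heading 180 -> 270
LT 45: heading 270 -> 315
FD 8: (3,-1) -> (8.657,-6.657) [heading=315, draw]
Final: pos=(8.657,-6.657), heading=315, 1 segment(s) drawn

Start position: (3, -1)
Final position: (8.657, -6.657)
Distance = 8; >= 1e-6 -> NOT closed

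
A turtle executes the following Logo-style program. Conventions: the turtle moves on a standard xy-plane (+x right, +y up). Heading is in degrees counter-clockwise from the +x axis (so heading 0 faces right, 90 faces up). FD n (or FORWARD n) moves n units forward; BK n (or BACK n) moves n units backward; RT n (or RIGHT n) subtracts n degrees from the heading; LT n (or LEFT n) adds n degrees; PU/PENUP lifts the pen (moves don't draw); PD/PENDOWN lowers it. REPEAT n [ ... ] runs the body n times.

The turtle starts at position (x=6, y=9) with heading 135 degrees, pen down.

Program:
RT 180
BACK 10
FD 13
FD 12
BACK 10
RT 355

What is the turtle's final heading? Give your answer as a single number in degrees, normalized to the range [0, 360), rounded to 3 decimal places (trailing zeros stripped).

Answer: 320

Derivation:
Executing turtle program step by step:
Start: pos=(6,9), heading=135, pen down
RT 180: heading 135 -> 315
BK 10: (6,9) -> (-1.071,16.071) [heading=315, draw]
FD 13: (-1.071,16.071) -> (8.121,6.879) [heading=315, draw]
FD 12: (8.121,6.879) -> (16.607,-1.607) [heading=315, draw]
BK 10: (16.607,-1.607) -> (9.536,5.464) [heading=315, draw]
RT 355: heading 315 -> 320
Final: pos=(9.536,5.464), heading=320, 4 segment(s) drawn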